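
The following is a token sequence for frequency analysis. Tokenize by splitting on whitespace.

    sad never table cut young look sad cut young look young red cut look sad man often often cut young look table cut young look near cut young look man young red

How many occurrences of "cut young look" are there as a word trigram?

Scanning the 30 overlapping trigram windows for "cut young look":
  position 4–6: cut young look
  position 8–10: cut young look
  position 19–21: cut young look
  position 23–25: cut young look
  position 27–29: cut young look

5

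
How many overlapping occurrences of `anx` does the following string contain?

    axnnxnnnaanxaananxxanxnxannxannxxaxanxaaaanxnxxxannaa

Sliding a length-3 window over the 53 characters (51 positions):
  position 10–12: anx
  position 16–18: anx
  position 20–22: anx
  position 36–38: anx
  position 42–44: anx

5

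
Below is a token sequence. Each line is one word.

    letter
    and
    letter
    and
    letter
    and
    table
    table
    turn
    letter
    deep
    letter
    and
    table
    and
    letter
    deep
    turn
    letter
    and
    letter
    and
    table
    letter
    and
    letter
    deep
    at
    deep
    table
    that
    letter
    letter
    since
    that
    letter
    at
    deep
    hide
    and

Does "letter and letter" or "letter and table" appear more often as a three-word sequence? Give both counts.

"letter and letter" (4 vs 3)

"letter and letter": 4 occurrences
"letter and table": 3 occurrences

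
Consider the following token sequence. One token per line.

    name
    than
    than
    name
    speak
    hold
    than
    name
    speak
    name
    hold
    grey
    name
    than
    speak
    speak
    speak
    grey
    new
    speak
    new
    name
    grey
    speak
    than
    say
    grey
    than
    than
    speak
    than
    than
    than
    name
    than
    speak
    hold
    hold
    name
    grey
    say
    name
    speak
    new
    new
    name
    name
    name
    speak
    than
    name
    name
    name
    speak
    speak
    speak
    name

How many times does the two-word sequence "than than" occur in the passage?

4

Scanning the 56 overlapping bigram windows for "than than":
  position 2–3: than than
  position 28–29: than than
  position 31–32: than than
  position 32–33: than than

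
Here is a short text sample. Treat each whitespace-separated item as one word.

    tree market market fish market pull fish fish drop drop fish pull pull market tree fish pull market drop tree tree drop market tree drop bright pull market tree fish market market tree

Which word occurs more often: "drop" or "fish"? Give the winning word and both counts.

"drop": 5 occurrences
"fish": 6 occurrences

"fish" (6 vs 5)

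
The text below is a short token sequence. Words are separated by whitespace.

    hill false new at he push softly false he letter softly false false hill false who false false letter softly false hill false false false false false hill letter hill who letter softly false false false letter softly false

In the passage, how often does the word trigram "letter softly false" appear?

Scanning the 37 overlapping trigram windows for "letter softly false":
  position 10–12: letter softly false
  position 19–21: letter softly false
  position 32–34: letter softly false
  position 37–39: letter softly false

4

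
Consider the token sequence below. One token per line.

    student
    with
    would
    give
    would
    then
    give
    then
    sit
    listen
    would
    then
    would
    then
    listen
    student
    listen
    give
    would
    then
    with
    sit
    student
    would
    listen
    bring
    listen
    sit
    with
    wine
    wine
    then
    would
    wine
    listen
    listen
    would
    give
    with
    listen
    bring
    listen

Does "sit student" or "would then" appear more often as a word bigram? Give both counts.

"would then" (4 vs 1)

"sit student": 1 occurrence
"would then": 4 occurrences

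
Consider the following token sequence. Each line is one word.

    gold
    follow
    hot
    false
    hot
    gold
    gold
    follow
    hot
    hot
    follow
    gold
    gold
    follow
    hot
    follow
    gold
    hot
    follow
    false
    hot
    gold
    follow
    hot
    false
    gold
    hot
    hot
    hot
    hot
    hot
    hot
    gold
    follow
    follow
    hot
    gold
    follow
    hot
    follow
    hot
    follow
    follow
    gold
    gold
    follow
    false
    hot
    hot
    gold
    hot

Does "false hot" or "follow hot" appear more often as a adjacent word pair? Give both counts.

"false hot": 3 occurrences
"follow hot": 7 occurrences

"follow hot" (7 vs 3)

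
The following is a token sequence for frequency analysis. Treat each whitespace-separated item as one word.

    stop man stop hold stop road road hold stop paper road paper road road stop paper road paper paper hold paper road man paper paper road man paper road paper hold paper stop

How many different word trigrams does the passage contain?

25

33 tokens → 31 trigram windows in total.
Repeated trigrams (each contributes count−1 duplicates):
  paper road paper: 3
  paper hold paper: 2
  paper road man: 2
  road man paper: 2
  stop paper road: 2
6 duplicate windows → 31 − 6 = 25 distinct.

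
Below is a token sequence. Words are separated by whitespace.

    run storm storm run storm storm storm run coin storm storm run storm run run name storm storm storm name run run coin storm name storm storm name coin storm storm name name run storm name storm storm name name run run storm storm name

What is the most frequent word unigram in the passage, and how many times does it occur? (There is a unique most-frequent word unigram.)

Unigram frequencies (highest first):
  storm: 21
  run: 11
  name: 10
  coin: 3

"storm", 21 times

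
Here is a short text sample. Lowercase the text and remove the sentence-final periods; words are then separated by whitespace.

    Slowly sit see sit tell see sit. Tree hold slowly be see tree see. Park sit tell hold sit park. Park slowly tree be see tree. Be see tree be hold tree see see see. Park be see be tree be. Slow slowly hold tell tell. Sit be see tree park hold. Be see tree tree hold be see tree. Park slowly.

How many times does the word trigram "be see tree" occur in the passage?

Scanning the 60 overlapping trigram windows for "be see tree":
  position 11–13: be see tree
  position 24–26: be see tree
  position 27–29: be see tree
  position 48–50: be see tree
  position 53–55: be see tree
  position 58–60: be see tree

6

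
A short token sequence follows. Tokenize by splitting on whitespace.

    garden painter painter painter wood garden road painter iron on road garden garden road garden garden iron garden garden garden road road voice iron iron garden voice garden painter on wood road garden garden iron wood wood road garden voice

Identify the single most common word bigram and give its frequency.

"garden garden", 5 times

Bigram frequencies (highest first):
  garden garden: 5
  road garden: 4
  garden road: 3
  garden painter: 2
  painter painter: 2
  garden iron: 2
  … (18 more, each ≤ 2)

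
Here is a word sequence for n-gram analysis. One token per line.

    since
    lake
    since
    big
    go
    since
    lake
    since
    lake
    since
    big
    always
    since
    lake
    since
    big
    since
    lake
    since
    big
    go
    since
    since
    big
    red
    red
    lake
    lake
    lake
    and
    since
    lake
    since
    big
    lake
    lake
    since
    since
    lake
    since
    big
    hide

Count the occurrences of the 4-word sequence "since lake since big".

6

Scanning the 39 overlapping 4-gram windows for "since lake since big":
  position 1–4: since lake since big
  position 8–11: since lake since big
  position 13–16: since lake since big
  position 17–20: since lake since big
  position 31–34: since lake since big
  position 38–41: since lake since big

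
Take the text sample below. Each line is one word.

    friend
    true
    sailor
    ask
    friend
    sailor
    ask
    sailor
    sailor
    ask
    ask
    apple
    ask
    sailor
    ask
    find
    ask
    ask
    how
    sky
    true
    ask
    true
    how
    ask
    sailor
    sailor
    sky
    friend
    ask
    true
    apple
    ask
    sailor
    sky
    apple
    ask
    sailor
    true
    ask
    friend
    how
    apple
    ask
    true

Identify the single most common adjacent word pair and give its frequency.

"ask sailor", 5 times

Bigram frequencies (highest first):
  ask sailor: 5
  sailor ask: 4
  apple ask: 4
  ask true: 3
  ask friend: 2
  sailor sailor: 2
  … (21 more, each ≤ 2)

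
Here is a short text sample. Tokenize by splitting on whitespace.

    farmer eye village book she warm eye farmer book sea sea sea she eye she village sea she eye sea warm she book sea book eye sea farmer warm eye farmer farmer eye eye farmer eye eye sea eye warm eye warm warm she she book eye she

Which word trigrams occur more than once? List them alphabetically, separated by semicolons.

Trigram counts meeting the condition (more than once):
  farmer eye eye: 2
  sea she eye: 2
  warm eye farmer: 2

farmer eye eye; sea she eye; warm eye farmer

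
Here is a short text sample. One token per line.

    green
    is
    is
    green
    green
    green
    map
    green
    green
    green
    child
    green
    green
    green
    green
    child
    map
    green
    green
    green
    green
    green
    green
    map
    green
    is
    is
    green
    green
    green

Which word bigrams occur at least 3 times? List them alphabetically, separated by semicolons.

Bigram counts meeting the condition (at least 3 times):
  green green: 14
  map green: 3

green green; map green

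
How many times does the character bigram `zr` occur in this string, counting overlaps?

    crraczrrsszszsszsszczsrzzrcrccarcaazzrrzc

3

Sliding a length-2 window over the 41 characters (40 positions):
  position 6–7: zr
  position 25–26: zr
  position 37–38: zr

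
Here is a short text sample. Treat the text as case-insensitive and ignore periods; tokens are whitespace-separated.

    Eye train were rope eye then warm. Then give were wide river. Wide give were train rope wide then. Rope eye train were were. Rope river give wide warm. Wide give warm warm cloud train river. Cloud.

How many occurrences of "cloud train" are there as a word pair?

1

Scanning the 36 overlapping bigram windows for "cloud train":
  position 34–35: cloud train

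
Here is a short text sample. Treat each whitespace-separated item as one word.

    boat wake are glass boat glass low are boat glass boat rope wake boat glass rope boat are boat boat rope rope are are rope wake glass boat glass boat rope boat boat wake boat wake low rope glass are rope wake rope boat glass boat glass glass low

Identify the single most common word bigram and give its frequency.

Bigram frequencies (highest first):
  boat glass: 6
  glass boat: 5
  boat wake: 3
  boat rope: 3
  rope wake: 3
  rope boat: 3
  … (20 more, each ≤ 2)

"boat glass", 6 times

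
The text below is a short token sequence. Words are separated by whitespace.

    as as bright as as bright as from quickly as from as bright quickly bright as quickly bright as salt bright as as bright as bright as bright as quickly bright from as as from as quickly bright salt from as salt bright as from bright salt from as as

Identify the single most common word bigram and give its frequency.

Bigram frequencies (highest first):
  bright as: 9
  as bright: 6
  as as: 5
  from as: 5
  as from: 4
  quickly bright: 4
  … (10 more, each ≤ 3)

"bright as", 9 times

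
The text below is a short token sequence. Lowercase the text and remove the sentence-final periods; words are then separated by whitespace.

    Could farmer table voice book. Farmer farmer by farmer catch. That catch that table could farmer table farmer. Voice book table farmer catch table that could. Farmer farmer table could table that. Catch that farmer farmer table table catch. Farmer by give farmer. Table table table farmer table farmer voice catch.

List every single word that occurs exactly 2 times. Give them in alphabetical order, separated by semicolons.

book; by

Unigram counts meeting the condition (exactly 2 times):
  book: 2
  by: 2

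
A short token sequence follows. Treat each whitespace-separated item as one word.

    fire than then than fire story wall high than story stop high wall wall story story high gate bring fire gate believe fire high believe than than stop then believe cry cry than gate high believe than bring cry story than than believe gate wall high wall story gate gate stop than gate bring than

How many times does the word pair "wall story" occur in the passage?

Scanning the 54 overlapping bigram windows for "wall story":
  position 14–15: wall story
  position 47–48: wall story

2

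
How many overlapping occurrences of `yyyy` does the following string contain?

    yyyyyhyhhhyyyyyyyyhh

Sliding a length-4 window over the 20 characters (17 positions):
  position 1–4: yyyy
  position 2–5: yyyy
  position 11–14: yyyy
  position 12–15: yyyy
  position 13–16: yyyy
  position 14–17: yyyy
  position 15–18: yyyy

7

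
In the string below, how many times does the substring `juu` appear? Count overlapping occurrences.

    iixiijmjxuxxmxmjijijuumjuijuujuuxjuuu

4

Sliding a length-3 window over the 37 characters (35 positions):
  position 20–22: juu
  position 27–29: juu
  position 30–32: juu
  position 34–36: juu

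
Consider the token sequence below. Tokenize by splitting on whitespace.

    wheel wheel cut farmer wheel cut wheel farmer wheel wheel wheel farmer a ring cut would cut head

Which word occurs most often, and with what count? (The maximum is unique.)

"wheel", 7 times

Unigram frequencies (highest first):
  wheel: 7
  cut: 4
  farmer: 3
  a: 1
  ring: 1
  would: 1
  … (1 more, each ≤ 1)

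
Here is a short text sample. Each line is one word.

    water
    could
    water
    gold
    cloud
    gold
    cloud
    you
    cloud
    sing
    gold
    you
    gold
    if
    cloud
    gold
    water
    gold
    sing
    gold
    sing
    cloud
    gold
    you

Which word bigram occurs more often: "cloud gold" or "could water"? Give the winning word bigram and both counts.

"cloud gold": 3 occurrences
"could water": 1 occurrence

"cloud gold" (3 vs 1)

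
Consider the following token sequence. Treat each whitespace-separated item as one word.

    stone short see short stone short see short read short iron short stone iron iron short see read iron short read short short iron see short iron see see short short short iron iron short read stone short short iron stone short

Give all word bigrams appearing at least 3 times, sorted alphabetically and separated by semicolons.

Bigram counts meeting the condition (at least 3 times):
  iron short: 4
  see short: 4
  short iron: 5
  short read: 3
  short see: 3
  short short: 4
  stone short: 4

iron short; see short; short iron; short read; short see; short short; stone short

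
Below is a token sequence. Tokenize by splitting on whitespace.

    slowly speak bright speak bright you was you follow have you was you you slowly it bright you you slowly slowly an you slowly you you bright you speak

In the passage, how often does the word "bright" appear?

4

Scanning the 29 tokens for "bright":
  position 3: bright
  position 5: bright
  position 17: bright
  position 27: bright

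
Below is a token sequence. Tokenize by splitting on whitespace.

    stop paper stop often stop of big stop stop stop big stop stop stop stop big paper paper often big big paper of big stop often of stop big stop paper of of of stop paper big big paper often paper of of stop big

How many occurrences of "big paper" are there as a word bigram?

Scanning the 44 overlapping bigram windows for "big paper":
  position 16–17: big paper
  position 21–22: big paper
  position 38–39: big paper

3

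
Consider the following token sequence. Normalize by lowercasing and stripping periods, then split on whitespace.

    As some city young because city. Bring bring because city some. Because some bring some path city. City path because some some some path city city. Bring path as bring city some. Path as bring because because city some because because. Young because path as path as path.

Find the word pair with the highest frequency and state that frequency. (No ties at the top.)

Bigram frequencies (highest first):
  path as: 4
  because city: 3
  city some: 3
  some path: 3
  young because: 2
  city bring: 2
  … (21 more, each ≤ 2)

"path as", 4 times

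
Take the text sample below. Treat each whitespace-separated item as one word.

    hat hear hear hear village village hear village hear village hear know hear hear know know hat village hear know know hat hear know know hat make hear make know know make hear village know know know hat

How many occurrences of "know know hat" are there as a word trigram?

Scanning the 36 overlapping trigram windows for "know know hat":
  position 15–17: know know hat
  position 20–22: know know hat
  position 24–26: know know hat
  position 36–38: know know hat

4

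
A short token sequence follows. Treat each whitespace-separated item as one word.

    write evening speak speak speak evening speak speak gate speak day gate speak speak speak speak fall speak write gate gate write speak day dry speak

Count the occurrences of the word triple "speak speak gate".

1

Scanning the 24 overlapping trigram windows for "speak speak gate":
  position 7–9: speak speak gate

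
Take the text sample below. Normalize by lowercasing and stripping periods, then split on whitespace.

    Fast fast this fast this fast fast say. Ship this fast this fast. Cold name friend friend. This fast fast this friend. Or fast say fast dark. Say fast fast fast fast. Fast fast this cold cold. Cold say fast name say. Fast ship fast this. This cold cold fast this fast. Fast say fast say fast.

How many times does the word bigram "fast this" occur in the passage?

Scanning the 56 overlapping bigram windows for "fast this":
  position 2–3: fast this
  position 4–5: fast this
  position 11–12: fast this
  position 20–21: fast this
  position 34–35: fast this
  position 45–46: fast this
  position 50–51: fast this

7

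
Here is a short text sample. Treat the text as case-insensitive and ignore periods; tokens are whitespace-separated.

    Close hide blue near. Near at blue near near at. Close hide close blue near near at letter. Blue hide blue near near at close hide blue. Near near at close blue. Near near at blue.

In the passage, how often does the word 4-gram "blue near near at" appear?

6

Scanning the 33 overlapping 4-gram windows for "blue near near at":
  position 3–6: blue near near at
  position 7–10: blue near near at
  position 14–17: blue near near at
  position 21–24: blue near near at
  position 27–30: blue near near at
  position 32–35: blue near near at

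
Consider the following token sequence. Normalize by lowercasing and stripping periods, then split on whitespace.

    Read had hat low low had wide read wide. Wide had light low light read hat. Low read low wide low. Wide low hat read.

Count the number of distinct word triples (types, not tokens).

25 tokens → 23 trigram windows in total.
Repeated trigrams (each contributes count−1 duplicates):
  low wide low: 2
1 duplicate windows → 23 − 1 = 22 distinct.

22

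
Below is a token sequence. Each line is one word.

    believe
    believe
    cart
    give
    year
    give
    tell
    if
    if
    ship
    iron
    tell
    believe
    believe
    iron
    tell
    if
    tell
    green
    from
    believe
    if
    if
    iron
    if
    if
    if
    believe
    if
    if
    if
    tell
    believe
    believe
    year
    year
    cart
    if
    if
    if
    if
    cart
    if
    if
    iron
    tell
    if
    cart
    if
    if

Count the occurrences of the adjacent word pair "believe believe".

Scanning the 49 overlapping bigram windows for "believe believe":
  position 1–2: believe believe
  position 13–14: believe believe
  position 33–34: believe believe

3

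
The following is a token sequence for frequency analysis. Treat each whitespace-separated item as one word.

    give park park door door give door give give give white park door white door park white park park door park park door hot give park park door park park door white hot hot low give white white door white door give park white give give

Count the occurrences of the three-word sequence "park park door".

5

Scanning the 44 overlapping trigram windows for "park park door":
  position 2–4: park park door
  position 18–20: park park door
  position 21–23: park park door
  position 26–28: park park door
  position 29–31: park park door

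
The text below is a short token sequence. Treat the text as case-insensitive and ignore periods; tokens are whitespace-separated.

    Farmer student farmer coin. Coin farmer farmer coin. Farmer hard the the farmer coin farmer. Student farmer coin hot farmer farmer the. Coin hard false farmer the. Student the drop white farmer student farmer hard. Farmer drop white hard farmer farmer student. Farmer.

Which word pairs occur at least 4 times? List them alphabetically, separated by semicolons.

farmer coin; farmer student; student farmer

Bigram counts meeting the condition (at least 4 times):
  farmer coin: 4
  farmer student: 4
  student farmer: 4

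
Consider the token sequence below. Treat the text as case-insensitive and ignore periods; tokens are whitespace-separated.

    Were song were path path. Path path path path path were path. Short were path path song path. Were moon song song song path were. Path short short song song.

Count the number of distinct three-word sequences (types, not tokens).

30 tokens → 28 trigram windows in total.
Repeated trigrams (each contributes count−1 duplicates):
  path path path: 5
  path were path: 2
  song path were: 2
  were path path: 2
  were path short: 2
8 duplicate windows → 28 − 8 = 20 distinct.

20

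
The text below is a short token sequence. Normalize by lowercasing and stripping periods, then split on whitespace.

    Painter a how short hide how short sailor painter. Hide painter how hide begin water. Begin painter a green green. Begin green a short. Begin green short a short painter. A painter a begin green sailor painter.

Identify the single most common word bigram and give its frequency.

"painter a", 4 times

Bigram frequencies (highest first):
  painter a: 4
  begin green: 3
  how short: 2
  sailor painter: 2
  a short: 2
  a how: 1
  … (22 more, each ≤ 1)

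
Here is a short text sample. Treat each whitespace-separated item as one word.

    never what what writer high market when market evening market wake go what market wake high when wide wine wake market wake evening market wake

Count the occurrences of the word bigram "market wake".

Scanning the 24 overlapping bigram windows for "market wake":
  position 10–11: market wake
  position 14–15: market wake
  position 21–22: market wake
  position 24–25: market wake

4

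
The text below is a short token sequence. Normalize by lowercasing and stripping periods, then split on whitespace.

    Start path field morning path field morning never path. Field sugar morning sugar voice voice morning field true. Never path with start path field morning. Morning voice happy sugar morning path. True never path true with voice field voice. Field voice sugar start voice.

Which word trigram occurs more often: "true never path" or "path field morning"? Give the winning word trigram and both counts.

"path field morning" (3 vs 2)

"true never path": 2 occurrences
"path field morning": 3 occurrences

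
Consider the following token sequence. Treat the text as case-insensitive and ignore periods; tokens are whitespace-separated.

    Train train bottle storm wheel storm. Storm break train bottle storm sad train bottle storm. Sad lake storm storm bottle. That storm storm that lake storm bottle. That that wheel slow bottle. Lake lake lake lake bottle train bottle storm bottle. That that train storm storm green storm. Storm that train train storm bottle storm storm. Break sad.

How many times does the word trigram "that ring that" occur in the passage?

0

Scanning the 56 overlapping trigram windows for "that ring that":
  (none found)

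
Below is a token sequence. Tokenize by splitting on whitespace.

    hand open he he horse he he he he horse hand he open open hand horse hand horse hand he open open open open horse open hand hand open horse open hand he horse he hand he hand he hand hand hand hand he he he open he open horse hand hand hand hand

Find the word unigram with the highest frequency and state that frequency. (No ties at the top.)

"hand", 18 times

Unigram frequencies (highest first):
  hand: 18
  he: 16
  open: 12
  horse: 8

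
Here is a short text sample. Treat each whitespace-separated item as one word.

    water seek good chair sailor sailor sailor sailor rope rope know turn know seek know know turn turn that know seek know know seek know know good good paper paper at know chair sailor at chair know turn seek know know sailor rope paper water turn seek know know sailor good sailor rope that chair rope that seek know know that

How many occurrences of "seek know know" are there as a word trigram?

Scanning the 59 overlapping trigram windows for "seek know know":
  position 14–16: seek know know
  position 21–23: seek know know
  position 24–26: seek know know
  position 39–41: seek know know
  position 47–49: seek know know
  position 58–60: seek know know

6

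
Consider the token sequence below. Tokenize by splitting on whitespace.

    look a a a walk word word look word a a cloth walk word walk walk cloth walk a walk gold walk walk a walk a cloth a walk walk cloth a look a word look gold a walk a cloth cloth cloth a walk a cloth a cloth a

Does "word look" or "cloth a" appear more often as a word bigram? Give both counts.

"word look": 2 occurrences
"cloth a": 5 occurrences

"cloth a" (5 vs 2)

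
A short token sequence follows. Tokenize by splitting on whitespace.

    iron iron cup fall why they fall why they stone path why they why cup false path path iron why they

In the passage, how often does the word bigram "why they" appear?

4

Scanning the 20 overlapping bigram windows for "why they":
  position 5–6: why they
  position 8–9: why they
  position 12–13: why they
  position 20–21: why they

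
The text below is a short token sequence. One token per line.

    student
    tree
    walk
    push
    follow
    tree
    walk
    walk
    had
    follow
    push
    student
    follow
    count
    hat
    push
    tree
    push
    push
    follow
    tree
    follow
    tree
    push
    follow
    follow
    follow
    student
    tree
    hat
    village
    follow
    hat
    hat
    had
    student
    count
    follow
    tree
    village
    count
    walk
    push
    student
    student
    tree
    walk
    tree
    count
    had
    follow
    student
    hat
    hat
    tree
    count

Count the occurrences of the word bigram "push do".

0

Scanning the 55 overlapping bigram windows for "push do":
  (none found)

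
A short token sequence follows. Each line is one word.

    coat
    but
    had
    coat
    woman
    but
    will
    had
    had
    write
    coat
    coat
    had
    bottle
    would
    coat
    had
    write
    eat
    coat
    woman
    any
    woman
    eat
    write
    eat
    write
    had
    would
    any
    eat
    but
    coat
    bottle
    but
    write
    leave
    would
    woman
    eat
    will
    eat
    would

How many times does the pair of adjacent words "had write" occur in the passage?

Scanning the 42 overlapping bigram windows for "had write":
  position 9–10: had write
  position 17–18: had write

2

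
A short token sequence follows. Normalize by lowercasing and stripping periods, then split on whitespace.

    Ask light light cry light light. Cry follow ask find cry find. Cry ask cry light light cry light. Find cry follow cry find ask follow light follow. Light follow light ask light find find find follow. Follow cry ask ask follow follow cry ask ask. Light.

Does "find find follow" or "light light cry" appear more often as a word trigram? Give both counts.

"find find follow": 1 occurrence
"light light cry": 3 occurrences

"light light cry" (3 vs 1)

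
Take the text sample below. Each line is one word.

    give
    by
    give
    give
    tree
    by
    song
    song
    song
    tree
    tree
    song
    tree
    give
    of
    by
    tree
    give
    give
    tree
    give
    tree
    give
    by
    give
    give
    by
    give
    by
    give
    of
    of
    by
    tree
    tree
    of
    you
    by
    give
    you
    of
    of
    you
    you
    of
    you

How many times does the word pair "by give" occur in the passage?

5

Scanning the 45 overlapping bigram windows for "by give":
  position 2–3: by give
  position 24–25: by give
  position 27–28: by give
  position 29–30: by give
  position 38–39: by give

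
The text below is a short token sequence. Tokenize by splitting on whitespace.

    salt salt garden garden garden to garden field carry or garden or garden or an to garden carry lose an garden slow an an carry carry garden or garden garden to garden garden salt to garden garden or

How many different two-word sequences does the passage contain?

38 tokens → 37 bigram windows in total.
Repeated bigrams (each contributes count−1 duplicates):
  garden garden: 5
  garden or: 4
  to garden: 4
  or garden: 3
  garden to: 2
13 duplicate windows → 37 − 13 = 24 distinct.

24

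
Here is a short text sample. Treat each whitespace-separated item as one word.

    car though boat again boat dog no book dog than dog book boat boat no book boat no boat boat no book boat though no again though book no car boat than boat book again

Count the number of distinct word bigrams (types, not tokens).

35 tokens → 34 bigram windows in total.
Repeated bigrams (each contributes count−1 duplicates):
  boat no: 3
  book boat: 3
  no book: 3
  boat boat: 2
7 duplicate windows → 34 − 7 = 27 distinct.

27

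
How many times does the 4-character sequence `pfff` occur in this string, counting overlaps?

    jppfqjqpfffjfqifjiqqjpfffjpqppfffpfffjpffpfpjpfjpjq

4

Sliding a length-4 window over the 51 characters (48 positions):
  position 8–11: pfff
  position 22–25: pfff
  position 30–33: pfff
  position 34–37: pfff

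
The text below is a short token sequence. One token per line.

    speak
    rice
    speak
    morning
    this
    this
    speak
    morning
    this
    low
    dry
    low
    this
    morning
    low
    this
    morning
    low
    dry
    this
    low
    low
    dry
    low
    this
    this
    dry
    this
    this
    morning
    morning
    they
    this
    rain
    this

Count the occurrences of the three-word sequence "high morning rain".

Scanning the 33 overlapping trigram windows for "high morning rain":
  (none found)

0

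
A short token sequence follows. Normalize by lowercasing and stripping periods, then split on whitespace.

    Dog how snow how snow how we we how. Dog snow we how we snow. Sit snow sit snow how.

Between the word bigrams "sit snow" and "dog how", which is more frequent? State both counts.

"sit snow" (2 vs 1)

"sit snow": 2 occurrences
"dog how": 1 occurrence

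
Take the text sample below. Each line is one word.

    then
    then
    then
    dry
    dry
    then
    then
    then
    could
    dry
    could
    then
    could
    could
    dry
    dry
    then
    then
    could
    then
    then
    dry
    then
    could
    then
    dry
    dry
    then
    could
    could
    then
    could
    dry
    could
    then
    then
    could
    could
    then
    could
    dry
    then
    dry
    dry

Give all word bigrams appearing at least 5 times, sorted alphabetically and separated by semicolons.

Bigram counts meeting the condition (at least 5 times):
  could then: 6
  dry then: 5
  then could: 8
  then then: 7

could then; dry then; then could; then then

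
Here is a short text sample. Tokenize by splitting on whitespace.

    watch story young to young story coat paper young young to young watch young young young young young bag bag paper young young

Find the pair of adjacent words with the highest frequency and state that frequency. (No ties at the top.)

Bigram frequencies (highest first):
  young young: 6
  young to: 2
  to young: 2
  paper young: 2
  watch story: 1
  story young: 1
  … (8 more, each ≤ 1)

"young young", 6 times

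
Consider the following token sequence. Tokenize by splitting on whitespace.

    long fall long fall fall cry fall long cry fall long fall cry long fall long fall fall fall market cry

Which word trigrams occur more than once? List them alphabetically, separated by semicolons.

cry fall long; fall long fall; long fall fall; long fall long

Trigram counts meeting the condition (more than once):
  cry fall long: 2
  fall long fall: 3
  long fall fall: 2
  long fall long: 2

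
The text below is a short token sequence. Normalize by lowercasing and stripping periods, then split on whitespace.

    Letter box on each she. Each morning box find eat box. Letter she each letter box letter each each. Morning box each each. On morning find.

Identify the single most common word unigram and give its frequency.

Unigram frequencies (highest first):
  each: 7
  box: 5
  letter: 4
  morning: 3
  on: 2
  she: 2
  … (2 more, each ≤ 2)

"each", 7 times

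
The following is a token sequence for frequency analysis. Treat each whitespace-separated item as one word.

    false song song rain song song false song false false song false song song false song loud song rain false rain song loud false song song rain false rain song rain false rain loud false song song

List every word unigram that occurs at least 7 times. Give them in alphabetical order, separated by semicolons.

false; rain; song

Unigram counts meeting the condition (at least 7 times):
  false: 11
  rain: 7
  song: 16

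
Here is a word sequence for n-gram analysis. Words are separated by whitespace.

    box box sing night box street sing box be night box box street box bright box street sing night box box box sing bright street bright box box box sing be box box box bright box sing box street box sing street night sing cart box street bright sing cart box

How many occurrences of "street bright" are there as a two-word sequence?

2

Scanning the 50 overlapping bigram windows for "street bright":
  position 25–26: street bright
  position 47–48: street bright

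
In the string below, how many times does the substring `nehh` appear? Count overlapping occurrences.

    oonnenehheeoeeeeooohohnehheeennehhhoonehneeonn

3

Sliding a length-4 window over the 46 characters (43 positions):
  position 6–9: nehh
  position 23–26: nehh
  position 31–34: nehh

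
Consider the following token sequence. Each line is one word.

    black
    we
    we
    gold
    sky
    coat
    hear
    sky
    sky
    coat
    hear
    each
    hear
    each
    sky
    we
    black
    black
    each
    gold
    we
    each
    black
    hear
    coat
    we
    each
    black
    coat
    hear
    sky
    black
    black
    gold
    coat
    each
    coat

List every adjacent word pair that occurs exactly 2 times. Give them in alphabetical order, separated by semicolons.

Bigram counts meeting the condition (exactly 2 times):
  black black: 2
  each black: 2
  hear each: 2
  hear sky: 2
  sky coat: 2
  we each: 2

black black; each black; hear each; hear sky; sky coat; we each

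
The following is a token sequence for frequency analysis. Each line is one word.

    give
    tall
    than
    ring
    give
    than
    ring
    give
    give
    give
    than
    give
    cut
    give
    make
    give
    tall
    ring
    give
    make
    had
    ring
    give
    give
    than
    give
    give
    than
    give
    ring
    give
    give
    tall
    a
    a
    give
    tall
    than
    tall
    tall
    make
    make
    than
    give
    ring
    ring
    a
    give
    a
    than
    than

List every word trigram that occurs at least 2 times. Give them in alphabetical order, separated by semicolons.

give give than; give tall than; give than give; ring give give; than give ring; than ring give

Trigram counts meeting the condition (at least 2 times):
  give give than: 3
  give tall than: 2
  give than give: 3
  ring give give: 3
  than give ring: 2
  than ring give: 2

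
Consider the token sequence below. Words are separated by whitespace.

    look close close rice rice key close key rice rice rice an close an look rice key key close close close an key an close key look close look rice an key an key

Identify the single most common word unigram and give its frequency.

"close", 9 times

Unigram frequencies (highest first):
  close: 9
  key: 8
  rice: 7
  an: 6
  look: 4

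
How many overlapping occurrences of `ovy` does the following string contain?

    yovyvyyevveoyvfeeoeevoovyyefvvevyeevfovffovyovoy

Sliding a length-3 window over the 48 characters (46 positions):
  position 2–4: ovy
  position 23–25: ovy
  position 42–44: ovy

3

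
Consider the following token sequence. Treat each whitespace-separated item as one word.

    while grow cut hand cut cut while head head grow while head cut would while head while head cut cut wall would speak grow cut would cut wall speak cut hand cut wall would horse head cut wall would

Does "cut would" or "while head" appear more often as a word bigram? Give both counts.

"while head" (4 vs 2)

"cut would": 2 occurrences
"while head": 4 occurrences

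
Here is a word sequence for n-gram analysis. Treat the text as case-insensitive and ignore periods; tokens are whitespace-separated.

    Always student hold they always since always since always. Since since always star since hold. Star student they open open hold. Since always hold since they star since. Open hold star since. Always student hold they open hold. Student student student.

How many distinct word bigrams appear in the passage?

23

41 tokens → 40 bigram windows in total.
Repeated bigrams (each contributes count−1 duplicates):
  since always: 5
  always since: 3
  open hold: 3
  star since: 3
  always student: 2
  hold since: 2
  hold star: 2
  hold they: 2
  … (3 more repeated)
17 duplicate windows → 40 − 17 = 23 distinct.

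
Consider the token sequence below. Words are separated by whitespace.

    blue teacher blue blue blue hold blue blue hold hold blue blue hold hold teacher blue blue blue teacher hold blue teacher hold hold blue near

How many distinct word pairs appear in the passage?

26 tokens → 25 bigram windows in total.
Repeated bigrams (each contributes count−1 duplicates):
  blue blue: 6
  hold blue: 4
  blue hold: 3
  blue teacher: 3
  hold hold: 3
  teacher blue: 2
  teacher hold: 2
16 duplicate windows → 25 − 16 = 9 distinct.

9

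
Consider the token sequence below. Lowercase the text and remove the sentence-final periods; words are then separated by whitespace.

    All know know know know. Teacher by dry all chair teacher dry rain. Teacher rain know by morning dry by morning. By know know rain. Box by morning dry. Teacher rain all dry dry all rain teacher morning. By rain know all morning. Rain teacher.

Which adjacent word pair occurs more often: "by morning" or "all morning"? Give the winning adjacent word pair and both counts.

"by morning" (3 vs 1)

"by morning": 3 occurrences
"all morning": 1 occurrence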